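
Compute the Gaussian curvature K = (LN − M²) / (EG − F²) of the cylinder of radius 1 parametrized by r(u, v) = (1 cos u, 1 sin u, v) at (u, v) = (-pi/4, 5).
K = 0

Coefficients of the first fundamental form: E = 1, F = 0, G = 1.
Coefficients of the second fundamental form: L = -1, M = 0, N = 0.
Assemble K = (LN − M²)/(EG − F²) = 0. At (u, v) = (-pi/4, 5): K = 0.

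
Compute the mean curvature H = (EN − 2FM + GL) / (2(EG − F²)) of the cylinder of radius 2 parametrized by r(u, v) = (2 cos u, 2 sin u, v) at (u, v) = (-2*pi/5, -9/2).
H = -1/4

With E = 4, F = 0, G = 1, L = -2, M = 0, N = 0, assemble
  H = (EN − 2FM + GL) / (2(EG − F²)) = -1/4.
At (u, v) = (-2*pi/5, -9/2): H = -1/4.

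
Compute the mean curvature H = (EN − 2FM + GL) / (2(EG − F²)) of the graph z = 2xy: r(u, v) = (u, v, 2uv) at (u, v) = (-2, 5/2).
H = 10*sqrt(42)/441

With E = 4*v^2 + 1, F = 4*u*v, G = 4*u^2 + 1, L = 0, M = 2/sqrt(4*u^2 + 4*v^2 + 1), N = 0, assemble
  H = (EN − 2FM + GL) / (2(EG − F²)) = -8*u*v/(4*u^2 + 4*v^2 + 1)^(3/2).
At (u, v) = (-2, 5/2): H = 10*sqrt(42)/441.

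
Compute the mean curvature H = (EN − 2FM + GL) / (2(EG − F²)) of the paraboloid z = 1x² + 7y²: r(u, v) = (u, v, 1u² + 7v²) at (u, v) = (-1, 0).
H = 36*sqrt(5)/25

With E = 4*u^2 + 1, F = 28*u*v, G = 196*v^2 + 1, L = 2/sqrt(4*u^2 + 196*v^2 + 1), M = 0, N = 14/sqrt(4*u^2 + 196*v^2 + 1), assemble
  H = (EN − 2FM + GL) / (2(EG − F²)) = 4*(7*u^2 + 49*v^2 + 2)/(4*u^2 + 196*v^2 + 1)^(3/2).
At (u, v) = (-1, 0): H = 36*sqrt(5)/25.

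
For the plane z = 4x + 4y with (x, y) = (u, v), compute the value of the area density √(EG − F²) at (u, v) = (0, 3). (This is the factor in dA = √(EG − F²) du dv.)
√(EG − F²)|_{(0, 3)} = sqrt(33)

E = 17, F = 16, G = 17, so EG − F² = 33. Taking the positive square root: √(EG − F²) = sqrt(33). At (u, v) = (0, 3): sqrt(33).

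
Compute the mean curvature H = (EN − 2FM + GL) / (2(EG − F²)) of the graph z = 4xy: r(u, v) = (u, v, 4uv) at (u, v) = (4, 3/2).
H = -384*sqrt(293)/85849

With E = 16*v^2 + 1, F = 16*u*v, G = 16*u^2 + 1, L = 0, M = 4/sqrt(16*u^2 + 16*v^2 + 1), N = 0, assemble
  H = (EN − 2FM + GL) / (2(EG − F²)) = -64*u*v/(16*u^2 + 16*v^2 + 1)^(3/2).
At (u, v) = (4, 3/2): H = -384*sqrt(293)/85849.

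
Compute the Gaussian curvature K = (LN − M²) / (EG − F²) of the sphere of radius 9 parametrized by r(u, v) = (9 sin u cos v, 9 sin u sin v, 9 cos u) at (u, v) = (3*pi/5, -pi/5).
K = 1/81

Coefficients of the first fundamental form: E = 81, F = 0, G = 81*sin(u)^2.
Coefficients of the second fundamental form: L = -9*sin(u)/Abs(sin(u)), M = 0, N = -9*sin(u)^3/Abs(sin(u)).
Assemble K = (LN − M²)/(EG − F²) = 1/81. At (u, v) = (3*pi/5, -pi/5): K = 1/81.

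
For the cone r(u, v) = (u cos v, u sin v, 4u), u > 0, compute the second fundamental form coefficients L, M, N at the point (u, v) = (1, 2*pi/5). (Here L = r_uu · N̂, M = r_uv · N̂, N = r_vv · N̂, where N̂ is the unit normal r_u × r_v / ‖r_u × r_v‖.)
L = 0;  M = 0;  N = 4*sqrt(17)/17

Compute the unit normal N̂(u, v) = (-4*sqrt(17)*u*cos(v)/(17*Abs(u)), -4*sqrt(17)*u*sin(v)/(17*Abs(u)), sqrt(17)*u/(17*Abs(u))), and the second partials r_uu, r_uv, r_vv. Take dot products:
  L(u, v) = r_uu · N̂ = 0,
  M(u, v) = r_uv · N̂ = 0,
  N(u, v) = r_vv · N̂ = 4*sqrt(17)*u^2/(17*Abs(u)).
Evaluating at (u, v) = (1, 2*pi/5):
  L = 0, M = 0, N = 4*sqrt(17)/17.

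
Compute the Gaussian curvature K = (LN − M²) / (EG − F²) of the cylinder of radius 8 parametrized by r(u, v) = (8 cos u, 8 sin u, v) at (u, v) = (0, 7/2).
K = 0

Coefficients of the first fundamental form: E = 64, F = 0, G = 1.
Coefficients of the second fundamental form: L = -8, M = 0, N = 0.
Assemble K = (LN − M²)/(EG − F²) = 0. At (u, v) = (0, 7/2): K = 0.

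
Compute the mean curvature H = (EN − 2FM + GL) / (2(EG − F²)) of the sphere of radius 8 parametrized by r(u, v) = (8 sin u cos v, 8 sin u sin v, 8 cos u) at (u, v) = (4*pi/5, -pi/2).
H = -1/8

With E = 64, F = 0, G = 64*sin(u)^2, L = -8*sin(u)/Abs(sin(u)), M = 0, N = -8*sin(u)^3/Abs(sin(u)), assemble
  H = (EN − 2FM + GL) / (2(EG − F²)) = -sin(u)/(8*Abs(sin(u))).
At (u, v) = (4*pi/5, -pi/2): H = -1/8.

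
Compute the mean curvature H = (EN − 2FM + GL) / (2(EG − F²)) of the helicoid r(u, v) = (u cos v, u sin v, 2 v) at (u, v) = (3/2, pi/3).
H = 0

With E = 1, F = 0, G = u^2 + 4, L = 0, M = -2/sqrt(u^2 + 4), N = 0, assemble
  H = (EN − 2FM + GL) / (2(EG − F²)) = 0.
At (u, v) = (3/2, pi/3): H = 0.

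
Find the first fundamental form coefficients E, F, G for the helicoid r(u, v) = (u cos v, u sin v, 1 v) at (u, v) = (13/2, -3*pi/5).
E = 1;  F = 0;  G = 173/4

Partials: r_u = (cos(v), sin(v), 0), r_v = (-u*sin(v), u*cos(v), 1). As functions of (u, v):
  E = r_u · r_u = 1,
  F = r_u · r_v = 0,
  G = r_v · r_v = u^2 + 1.
Evaluating at (u, v) = (13/2, -3*pi/5): E = 1, F = 0, G = 173/4.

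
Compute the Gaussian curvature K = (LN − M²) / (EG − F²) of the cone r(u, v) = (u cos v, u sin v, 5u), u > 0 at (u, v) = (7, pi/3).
K = 0

Coefficients of the first fundamental form: E = 26, F = 0, G = u^2.
Coefficients of the second fundamental form: L = 0, M = 0, N = 5*sqrt(26)*u^2/(26*Abs(u)).
Assemble K = (LN − M²)/(EG − F²) = 0. At (u, v) = (7, pi/3): K = 0.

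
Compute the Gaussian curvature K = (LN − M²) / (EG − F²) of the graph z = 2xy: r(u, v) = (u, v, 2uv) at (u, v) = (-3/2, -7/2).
K = -4/3481

Coefficients of the first fundamental form: E = 4*v^2 + 1, F = 4*u*v, G = 4*u^2 + 1.
Coefficients of the second fundamental form: L = 0, M = 2/sqrt(4*u^2 + 4*v^2 + 1), N = 0.
Assemble K = (LN − M²)/(EG − F²) = -4/(16*u^4 + 32*u^2*v^2 + 8*u^2 + 16*v^4 + 8*v^2 + 1). At (u, v) = (-3/2, -7/2): K = -4/3481.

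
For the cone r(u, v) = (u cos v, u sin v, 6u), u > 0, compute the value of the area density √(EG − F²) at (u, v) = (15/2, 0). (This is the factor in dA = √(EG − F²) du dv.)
√(EG − F²)|_{(15/2, 0)} = 15*sqrt(37)/2

E = 37, F = 0, G = u^2, so EG − F² = 37*u^2. Taking the positive square root: √(EG − F²) = sqrt(37)*Abs(u). At (u, v) = (15/2, 0): 15*sqrt(37)/2.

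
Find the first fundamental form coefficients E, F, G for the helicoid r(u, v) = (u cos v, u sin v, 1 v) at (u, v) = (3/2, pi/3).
E = 1;  F = 0;  G = 13/4

Partials: r_u = (cos(v), sin(v), 0), r_v = (-u*sin(v), u*cos(v), 1). As functions of (u, v):
  E = r_u · r_u = 1,
  F = r_u · r_v = 0,
  G = r_v · r_v = u^2 + 1.
Evaluating at (u, v) = (3/2, pi/3): E = 1, F = 0, G = 13/4.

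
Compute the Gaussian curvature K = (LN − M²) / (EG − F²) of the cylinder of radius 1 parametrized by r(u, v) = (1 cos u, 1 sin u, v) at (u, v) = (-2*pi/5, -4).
K = 0

Coefficients of the first fundamental form: E = 1, F = 0, G = 1.
Coefficients of the second fundamental form: L = -1, M = 0, N = 0.
Assemble K = (LN − M²)/(EG − F²) = 0. At (u, v) = (-2*pi/5, -4): K = 0.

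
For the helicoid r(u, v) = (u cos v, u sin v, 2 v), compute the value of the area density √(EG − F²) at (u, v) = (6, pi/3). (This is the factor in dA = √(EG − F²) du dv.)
√(EG − F²)|_{(6, pi/3)} = 2*sqrt(10)

E = 1, F = 0, G = u^2 + 4, so EG − F² = u^2 + 4. Taking the positive square root: √(EG − F²) = sqrt(u^2 + 4). At (u, v) = (6, pi/3): 2*sqrt(10).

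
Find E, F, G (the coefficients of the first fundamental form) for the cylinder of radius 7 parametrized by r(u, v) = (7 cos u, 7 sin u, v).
E = 49;  F = 0;  G = 1

Compute partials: r_u = (-7*sin(u), 7*cos(u), 0), r_v = (0, 0, 1). Then
  E = r_u · r_u = 49,
  F = r_u · r_v = 0,
  G = r_v · r_v = 1.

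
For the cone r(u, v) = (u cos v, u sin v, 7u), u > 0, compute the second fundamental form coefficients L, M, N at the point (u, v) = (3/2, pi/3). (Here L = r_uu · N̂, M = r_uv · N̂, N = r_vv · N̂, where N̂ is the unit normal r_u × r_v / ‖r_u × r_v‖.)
L = 0;  M = 0;  N = 21*sqrt(2)/20

Compute the unit normal N̂(u, v) = (-7*sqrt(2)*u*cos(v)/(10*Abs(u)), -7*sqrt(2)*u*sin(v)/(10*Abs(u)), sqrt(2)*u/(10*Abs(u))), and the second partials r_uu, r_uv, r_vv. Take dot products:
  L(u, v) = r_uu · N̂ = 0,
  M(u, v) = r_uv · N̂ = 0,
  N(u, v) = r_vv · N̂ = 7*sqrt(2)*u^2/(10*Abs(u)).
Evaluating at (u, v) = (3/2, pi/3):
  L = 0, M = 0, N = 21*sqrt(2)/20.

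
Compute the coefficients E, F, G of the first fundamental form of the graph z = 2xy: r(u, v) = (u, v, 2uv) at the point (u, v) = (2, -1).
E = 5;  F = -8;  G = 17

Partials: r_u = (1, 0, 2*v), r_v = (0, 1, 2*u). As functions of (u, v):
  E = r_u · r_u = 4*v^2 + 1,
  F = r_u · r_v = 4*u*v,
  G = r_v · r_v = 4*u^2 + 1.
Evaluating at (u, v) = (2, -1): E = 5, F = -8, G = 17.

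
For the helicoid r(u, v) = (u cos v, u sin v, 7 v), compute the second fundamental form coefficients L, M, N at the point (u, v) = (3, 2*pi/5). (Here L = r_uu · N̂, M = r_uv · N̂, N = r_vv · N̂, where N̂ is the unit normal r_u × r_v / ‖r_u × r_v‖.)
L = 0;  M = -7*sqrt(58)/58;  N = 0

Compute the unit normal N̂(u, v) = (7*sin(v)/sqrt(u^2 + 49), -7*cos(v)/sqrt(u^2 + 49), u/sqrt(u^2 + 49)), and the second partials r_uu, r_uv, r_vv. Take dot products:
  L(u, v) = r_uu · N̂ = 0,
  M(u, v) = r_uv · N̂ = -7/sqrt(u^2 + 49),
  N(u, v) = r_vv · N̂ = 0.
Evaluating at (u, v) = (3, 2*pi/5):
  L = 0, M = -7*sqrt(58)/58, N = 0.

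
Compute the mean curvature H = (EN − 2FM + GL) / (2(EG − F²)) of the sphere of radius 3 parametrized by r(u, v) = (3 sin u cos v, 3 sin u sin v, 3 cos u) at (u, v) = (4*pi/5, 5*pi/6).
H = -1/3

With E = 9, F = 0, G = 9*sin(u)^2, L = -3*sin(u)/Abs(sin(u)), M = 0, N = -3*sin(u)^3/Abs(sin(u)), assemble
  H = (EN − 2FM + GL) / (2(EG − F²)) = -sin(u)/(3*Abs(sin(u))).
At (u, v) = (4*pi/5, 5*pi/6): H = -1/3.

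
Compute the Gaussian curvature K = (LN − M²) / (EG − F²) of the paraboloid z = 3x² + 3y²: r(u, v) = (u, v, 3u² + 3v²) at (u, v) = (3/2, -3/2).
K = 36/26569

Coefficients of the first fundamental form: E = 36*u^2 + 1, F = 36*u*v, G = 36*v^2 + 1.
Coefficients of the second fundamental form: L = 6/sqrt(36*u^2 + 36*v^2 + 1), M = 0, N = 6/sqrt(36*u^2 + 36*v^2 + 1).
Assemble K = (LN − M²)/(EG − F²) = 36/(1296*u^4 + 2592*u^2*v^2 + 72*u^2 + 1296*v^4 + 72*v^2 + 1). At (u, v) = (3/2, -3/2): K = 36/26569.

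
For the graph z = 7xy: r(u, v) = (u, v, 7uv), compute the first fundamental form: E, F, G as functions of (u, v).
E = 49*v^2 + 1;  F = 49*u*v;  G = 49*u^2 + 1

Compute partials: r_u = (1, 0, 7*v), r_v = (0, 1, 7*u). Then
  E = r_u · r_u = 49*v^2 + 1,
  F = r_u · r_v = 49*u*v,
  G = r_v · r_v = 49*u^2 + 1.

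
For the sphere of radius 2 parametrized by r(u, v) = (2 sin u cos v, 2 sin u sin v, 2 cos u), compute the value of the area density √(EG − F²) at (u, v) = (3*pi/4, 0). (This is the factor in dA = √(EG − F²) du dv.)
√(EG − F²)|_{(3*pi/4, 0)} = 2*sqrt(2)

E = 4, F = 0, G = 4*sin(u)^2, so EG − F² = 16*sin(u)^2. Taking the positive square root: √(EG − F²) = 4*Abs(sin(u)). At (u, v) = (3*pi/4, 0): 2*sqrt(2).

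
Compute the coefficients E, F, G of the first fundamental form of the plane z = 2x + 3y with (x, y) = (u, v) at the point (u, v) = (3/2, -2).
E = 5;  F = 6;  G = 10

Partials: r_u = (1, 0, 2), r_v = (0, 1, 3). As functions of (u, v):
  E = r_u · r_u = 5,
  F = r_u · r_v = 6,
  G = r_v · r_v = 10.
Evaluating at (u, v) = (3/2, -2): E = 5, F = 6, G = 10.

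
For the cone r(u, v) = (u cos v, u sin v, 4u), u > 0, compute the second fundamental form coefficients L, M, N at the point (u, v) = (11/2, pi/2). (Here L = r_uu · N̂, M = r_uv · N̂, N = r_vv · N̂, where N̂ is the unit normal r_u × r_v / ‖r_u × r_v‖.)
L = 0;  M = 0;  N = 22*sqrt(17)/17

Compute the unit normal N̂(u, v) = (-4*sqrt(17)*u*cos(v)/(17*Abs(u)), -4*sqrt(17)*u*sin(v)/(17*Abs(u)), sqrt(17)*u/(17*Abs(u))), and the second partials r_uu, r_uv, r_vv. Take dot products:
  L(u, v) = r_uu · N̂ = 0,
  M(u, v) = r_uv · N̂ = 0,
  N(u, v) = r_vv · N̂ = 4*sqrt(17)*u^2/(17*Abs(u)).
Evaluating at (u, v) = (11/2, pi/2):
  L = 0, M = 0, N = 22*sqrt(17)/17.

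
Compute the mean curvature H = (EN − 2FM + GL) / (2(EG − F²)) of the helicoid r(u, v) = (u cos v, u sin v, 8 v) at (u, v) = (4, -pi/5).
H = 0

With E = 1, F = 0, G = u^2 + 64, L = 0, M = -8/sqrt(u^2 + 64), N = 0, assemble
  H = (EN − 2FM + GL) / (2(EG − F²)) = 0.
At (u, v) = (4, -pi/5): H = 0.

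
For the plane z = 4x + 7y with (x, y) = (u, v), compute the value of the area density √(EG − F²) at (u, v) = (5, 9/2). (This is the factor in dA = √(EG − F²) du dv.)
√(EG − F²)|_{(5, 9/2)} = sqrt(66)

E = 17, F = 28, G = 50, so EG − F² = 66. Taking the positive square root: √(EG − F²) = sqrt(66). At (u, v) = (5, 9/2): sqrt(66).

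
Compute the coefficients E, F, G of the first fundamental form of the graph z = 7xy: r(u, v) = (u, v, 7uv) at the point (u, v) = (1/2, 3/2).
E = 445/4;  F = 147/4;  G = 53/4

Partials: r_u = (1, 0, 7*v), r_v = (0, 1, 7*u). As functions of (u, v):
  E = r_u · r_u = 49*v^2 + 1,
  F = r_u · r_v = 49*u*v,
  G = r_v · r_v = 49*u^2 + 1.
Evaluating at (u, v) = (1/2, 3/2): E = 445/4, F = 147/4, G = 53/4.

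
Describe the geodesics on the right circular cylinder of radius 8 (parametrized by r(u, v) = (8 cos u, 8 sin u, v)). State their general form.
The cylinder is flat (K = 0) and locally isometric to the plane via the development (u, v) ↦ (8 u, v). Geodesics are the pre-images of straight lines: circles (v constant), vertical lines (u constant), and helices (v = c · u + d) for constants c, d.

A right cylinder has E = 8², F = 0, G = 1, so EG − F² = 8², and L = −8, M = N = 0, giving K = (LN − M²)/(EG − F²) = 0 everywhere. A flat surface is locally isometric to the Euclidean plane via the map (u, v) ↦ (8 u, v). Straight lines in the (x̃, ỹ) plane pull back to: (a) horizontal circles (v = const), (b) vertical generators (u = const), and (c) helices (8 u tan θ = v, i.e. v = c · u + d).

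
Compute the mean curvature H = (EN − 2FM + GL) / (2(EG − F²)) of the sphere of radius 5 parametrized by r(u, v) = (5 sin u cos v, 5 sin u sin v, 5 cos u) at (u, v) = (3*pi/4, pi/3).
H = -1/5

With E = 25, F = 0, G = 25*sin(u)^2, L = -5*sin(u)/Abs(sin(u)), M = 0, N = -5*sin(u)^3/Abs(sin(u)), assemble
  H = (EN − 2FM + GL) / (2(EG − F²)) = -sin(u)/(5*Abs(sin(u))).
At (u, v) = (3*pi/4, pi/3): H = -1/5.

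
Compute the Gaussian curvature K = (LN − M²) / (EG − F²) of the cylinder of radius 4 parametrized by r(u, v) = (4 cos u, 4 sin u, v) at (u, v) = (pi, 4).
K = 0

Coefficients of the first fundamental form: E = 16, F = 0, G = 1.
Coefficients of the second fundamental form: L = -4, M = 0, N = 0.
Assemble K = (LN − M²)/(EG − F²) = 0. At (u, v) = (pi, 4): K = 0.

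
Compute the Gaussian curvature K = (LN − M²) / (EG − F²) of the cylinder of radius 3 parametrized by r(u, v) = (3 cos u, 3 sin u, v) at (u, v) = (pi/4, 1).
K = 0

Coefficients of the first fundamental form: E = 9, F = 0, G = 1.
Coefficients of the second fundamental form: L = -3, M = 0, N = 0.
Assemble K = (LN − M²)/(EG − F²) = 0. At (u, v) = (pi/4, 1): K = 0.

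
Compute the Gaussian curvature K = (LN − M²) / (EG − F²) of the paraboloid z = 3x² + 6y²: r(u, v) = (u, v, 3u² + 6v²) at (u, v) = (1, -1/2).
K = 72/5329

Coefficients of the first fundamental form: E = 36*u^2 + 1, F = 72*u*v, G = 144*v^2 + 1.
Coefficients of the second fundamental form: L = 6/sqrt(36*u^2 + 144*v^2 + 1), M = 0, N = 12/sqrt(36*u^2 + 144*v^2 + 1).
Assemble K = (LN − M²)/(EG − F²) = 72/(1296*u^4 + 10368*u^2*v^2 + 72*u^2 + 20736*v^4 + 288*v^2 + 1). At (u, v) = (1, -1/2): K = 72/5329.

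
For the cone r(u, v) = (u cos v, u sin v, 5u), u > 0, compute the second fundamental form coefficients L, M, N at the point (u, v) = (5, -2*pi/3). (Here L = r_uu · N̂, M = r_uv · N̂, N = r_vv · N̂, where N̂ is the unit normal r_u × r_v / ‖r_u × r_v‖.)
L = 0;  M = 0;  N = 25*sqrt(26)/26

Compute the unit normal N̂(u, v) = (-5*sqrt(26)*u*cos(v)/(26*Abs(u)), -5*sqrt(26)*u*sin(v)/(26*Abs(u)), sqrt(26)*u/(26*Abs(u))), and the second partials r_uu, r_uv, r_vv. Take dot products:
  L(u, v) = r_uu · N̂ = 0,
  M(u, v) = r_uv · N̂ = 0,
  N(u, v) = r_vv · N̂ = 5*sqrt(26)*u^2/(26*Abs(u)).
Evaluating at (u, v) = (5, -2*pi/3):
  L = 0, M = 0, N = 25*sqrt(26)/26.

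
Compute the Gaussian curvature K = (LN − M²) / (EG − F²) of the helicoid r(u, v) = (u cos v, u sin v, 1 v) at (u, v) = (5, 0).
K = -1/676

Coefficients of the first fundamental form: E = 1, F = 0, G = u^2 + 1.
Coefficients of the second fundamental form: L = 0, M = -1/sqrt(u^2 + 1), N = 0.
Assemble K = (LN − M²)/(EG − F²) = -1/(u^2 + 1)^2. At (u, v) = (5, 0): K = -1/676.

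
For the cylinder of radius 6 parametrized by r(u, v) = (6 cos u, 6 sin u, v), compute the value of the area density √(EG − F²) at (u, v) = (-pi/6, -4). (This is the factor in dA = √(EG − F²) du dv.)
√(EG − F²)|_{(-pi/6, -4)} = 6

E = 36, F = 0, G = 1, so EG − F² = 36. Taking the positive square root: √(EG − F²) = 6. At (u, v) = (-pi/6, -4): 6.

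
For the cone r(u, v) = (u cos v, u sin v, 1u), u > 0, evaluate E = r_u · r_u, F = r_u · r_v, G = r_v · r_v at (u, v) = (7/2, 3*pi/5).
E = 2;  F = 0;  G = 49/4

Partials: r_u = (cos(v), sin(v), 1), r_v = (-u*sin(v), u*cos(v), 0). As functions of (u, v):
  E = r_u · r_u = 2,
  F = r_u · r_v = 0,
  G = r_v · r_v = u^2.
Evaluating at (u, v) = (7/2, 3*pi/5): E = 2, F = 0, G = 49/4.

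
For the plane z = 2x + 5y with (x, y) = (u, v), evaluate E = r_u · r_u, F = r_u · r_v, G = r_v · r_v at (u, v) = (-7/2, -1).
E = 5;  F = 10;  G = 26

Partials: r_u = (1, 0, 2), r_v = (0, 1, 5). As functions of (u, v):
  E = r_u · r_u = 5,
  F = r_u · r_v = 10,
  G = r_v · r_v = 26.
Evaluating at (u, v) = (-7/2, -1): E = 5, F = 10, G = 26.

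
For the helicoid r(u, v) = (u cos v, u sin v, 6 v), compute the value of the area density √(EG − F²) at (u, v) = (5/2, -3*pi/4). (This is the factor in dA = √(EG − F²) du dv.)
√(EG − F²)|_{(5/2, -3*pi/4)} = 13/2

E = 1, F = 0, G = u^2 + 36, so EG − F² = u^2 + 36. Taking the positive square root: √(EG − F²) = sqrt(u^2 + 36). At (u, v) = (5/2, -3*pi/4): 13/2.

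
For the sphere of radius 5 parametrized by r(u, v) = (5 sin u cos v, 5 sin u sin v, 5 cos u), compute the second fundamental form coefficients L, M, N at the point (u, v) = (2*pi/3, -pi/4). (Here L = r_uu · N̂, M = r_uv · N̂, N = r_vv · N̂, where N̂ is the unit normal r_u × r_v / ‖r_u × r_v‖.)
L = -5;  M = 0;  N = -15/4

Compute the unit normal N̂(u, v) = (sin(u)^2*cos(v)/Abs(sin(u)), sin(u)^2*sin(v)/Abs(sin(u)), sin(2*u)/(2*Abs(sin(u)))), and the second partials r_uu, r_uv, r_vv. Take dot products:
  L(u, v) = r_uu · N̂ = -5*sin(u)/Abs(sin(u)),
  M(u, v) = r_uv · N̂ = 0,
  N(u, v) = r_vv · N̂ = -5*sin(u)^3/Abs(sin(u)).
Evaluating at (u, v) = (2*pi/3, -pi/4):
  L = -5, M = 0, N = -15/4.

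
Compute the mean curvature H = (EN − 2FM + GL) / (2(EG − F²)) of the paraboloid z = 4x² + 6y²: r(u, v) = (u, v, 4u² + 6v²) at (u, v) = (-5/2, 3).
H = 7594*sqrt(1697)/2879809

With E = 64*u^2 + 1, F = 96*u*v, G = 144*v^2 + 1, L = 8/sqrt(64*u^2 + 144*v^2 + 1), M = 0, N = 12/sqrt(64*u^2 + 144*v^2 + 1), assemble
  H = (EN − 2FM + GL) / (2(EG − F²)) = 2*(192*u^2 + 288*v^2 + 5)/(64*u^2 + 144*v^2 + 1)^(3/2).
At (u, v) = (-5/2, 3): H = 7594*sqrt(1697)/2879809.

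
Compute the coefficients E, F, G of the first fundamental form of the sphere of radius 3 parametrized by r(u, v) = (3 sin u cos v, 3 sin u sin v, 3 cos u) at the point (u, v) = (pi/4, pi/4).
E = 9;  F = 0;  G = 9/2

Partials: r_u = (3*cos(u)*cos(v), 3*sin(v)*cos(u), -3*sin(u)), r_v = (-3*sin(u)*sin(v), 3*sin(u)*cos(v), 0). As functions of (u, v):
  E = r_u · r_u = 9,
  F = r_u · r_v = 0,
  G = r_v · r_v = 9*sin(u)^2.
Evaluating at (u, v) = (pi/4, pi/4): E = 9, F = 0, G = 9/2.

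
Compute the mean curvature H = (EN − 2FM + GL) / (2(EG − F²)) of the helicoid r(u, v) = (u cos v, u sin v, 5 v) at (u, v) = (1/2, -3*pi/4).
H = 0

With E = 1, F = 0, G = u^2 + 25, L = 0, M = -5/sqrt(u^2 + 25), N = 0, assemble
  H = (EN − 2FM + GL) / (2(EG − F²)) = 0.
At (u, v) = (1/2, -3*pi/4): H = 0.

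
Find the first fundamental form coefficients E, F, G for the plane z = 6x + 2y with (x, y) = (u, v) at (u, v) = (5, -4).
E = 37;  F = 12;  G = 5

Partials: r_u = (1, 0, 6), r_v = (0, 1, 2). As functions of (u, v):
  E = r_u · r_u = 37,
  F = r_u · r_v = 12,
  G = r_v · r_v = 5.
Evaluating at (u, v) = (5, -4): E = 37, F = 12, G = 5.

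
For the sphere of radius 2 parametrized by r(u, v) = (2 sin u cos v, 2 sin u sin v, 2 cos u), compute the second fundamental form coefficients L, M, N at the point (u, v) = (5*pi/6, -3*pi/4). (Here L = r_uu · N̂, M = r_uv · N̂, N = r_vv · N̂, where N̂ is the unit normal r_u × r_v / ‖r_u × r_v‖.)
L = -2;  M = 0;  N = -1/2

Compute the unit normal N̂(u, v) = (sin(u)^2*cos(v)/Abs(sin(u)), sin(u)^2*sin(v)/Abs(sin(u)), sin(2*u)/(2*Abs(sin(u)))), and the second partials r_uu, r_uv, r_vv. Take dot products:
  L(u, v) = r_uu · N̂ = -2*sin(u)/Abs(sin(u)),
  M(u, v) = r_uv · N̂ = 0,
  N(u, v) = r_vv · N̂ = -2*sin(u)^3/Abs(sin(u)).
Evaluating at (u, v) = (5*pi/6, -3*pi/4):
  L = -2, M = 0, N = -1/2.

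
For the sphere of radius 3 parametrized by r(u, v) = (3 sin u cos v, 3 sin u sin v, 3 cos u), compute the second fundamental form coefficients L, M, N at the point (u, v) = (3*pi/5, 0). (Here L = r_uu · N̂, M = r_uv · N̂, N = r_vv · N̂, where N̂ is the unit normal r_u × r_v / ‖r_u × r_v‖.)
L = -3;  M = 0;  N = -15/8 - 3*sqrt(5)/8

Compute the unit normal N̂(u, v) = (sin(u)^2*cos(v)/Abs(sin(u)), sin(u)^2*sin(v)/Abs(sin(u)), sin(2*u)/(2*Abs(sin(u)))), and the second partials r_uu, r_uv, r_vv. Take dot products:
  L(u, v) = r_uu · N̂ = -3*sin(u)/Abs(sin(u)),
  M(u, v) = r_uv · N̂ = 0,
  N(u, v) = r_vv · N̂ = -3*sin(u)^3/Abs(sin(u)).
Evaluating at (u, v) = (3*pi/5, 0):
  L = -3, M = 0, N = -15/8 - 3*sqrt(5)/8.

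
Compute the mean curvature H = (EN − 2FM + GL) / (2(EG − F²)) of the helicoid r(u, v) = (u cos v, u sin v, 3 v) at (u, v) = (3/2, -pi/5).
H = 0

With E = 1, F = 0, G = u^2 + 9, L = 0, M = -3/sqrt(u^2 + 9), N = 0, assemble
  H = (EN − 2FM + GL) / (2(EG − F²)) = 0.
At (u, v) = (3/2, -pi/5): H = 0.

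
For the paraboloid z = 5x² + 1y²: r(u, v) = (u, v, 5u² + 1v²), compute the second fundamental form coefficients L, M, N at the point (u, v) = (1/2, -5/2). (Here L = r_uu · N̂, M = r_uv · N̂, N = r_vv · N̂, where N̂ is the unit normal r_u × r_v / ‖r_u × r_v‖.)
L = 10*sqrt(51)/51;  M = 0;  N = 2*sqrt(51)/51

Compute the unit normal N̂(u, v) = (-10*u/sqrt(100*u^2 + 4*v^2 + 1), -2*v/sqrt(100*u^2 + 4*v^2 + 1), 1/sqrt(100*u^2 + 4*v^2 + 1)), and the second partials r_uu, r_uv, r_vv. Take dot products:
  L(u, v) = r_uu · N̂ = 10/sqrt(100*u^2 + 4*v^2 + 1),
  M(u, v) = r_uv · N̂ = 0,
  N(u, v) = r_vv · N̂ = 2/sqrt(100*u^2 + 4*v^2 + 1).
Evaluating at (u, v) = (1/2, -5/2):
  L = 10*sqrt(51)/51, M = 0, N = 2*sqrt(51)/51.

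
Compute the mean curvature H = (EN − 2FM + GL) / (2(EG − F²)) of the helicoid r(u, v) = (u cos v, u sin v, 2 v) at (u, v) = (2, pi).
H = 0

With E = 1, F = 0, G = u^2 + 4, L = 0, M = -2/sqrt(u^2 + 4), N = 0, assemble
  H = (EN − 2FM + GL) / (2(EG − F²)) = 0.
At (u, v) = (2, pi): H = 0.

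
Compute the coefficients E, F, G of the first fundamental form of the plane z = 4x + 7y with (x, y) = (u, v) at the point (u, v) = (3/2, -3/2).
E = 17;  F = 28;  G = 50

Partials: r_u = (1, 0, 4), r_v = (0, 1, 7). As functions of (u, v):
  E = r_u · r_u = 17,
  F = r_u · r_v = 28,
  G = r_v · r_v = 50.
Evaluating at (u, v) = (3/2, -3/2): E = 17, F = 28, G = 50.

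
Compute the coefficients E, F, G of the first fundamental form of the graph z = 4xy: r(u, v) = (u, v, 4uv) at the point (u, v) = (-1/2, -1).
E = 17;  F = 8;  G = 5

Partials: r_u = (1, 0, 4*v), r_v = (0, 1, 4*u). As functions of (u, v):
  E = r_u · r_u = 16*v^2 + 1,
  F = r_u · r_v = 16*u*v,
  G = r_v · r_v = 16*u^2 + 1.
Evaluating at (u, v) = (-1/2, -1): E = 17, F = 8, G = 5.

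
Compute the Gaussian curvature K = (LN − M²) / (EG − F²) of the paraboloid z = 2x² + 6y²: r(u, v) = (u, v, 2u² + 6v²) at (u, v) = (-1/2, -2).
K = 48/337561

Coefficients of the first fundamental form: E = 16*u^2 + 1, F = 48*u*v, G = 144*v^2 + 1.
Coefficients of the second fundamental form: L = 4/sqrt(16*u^2 + 144*v^2 + 1), M = 0, N = 12/sqrt(16*u^2 + 144*v^2 + 1).
Assemble K = (LN − M²)/(EG − F²) = 48/(256*u^4 + 4608*u^2*v^2 + 32*u^2 + 20736*v^4 + 288*v^2 + 1). At (u, v) = (-1/2, -2): K = 48/337561.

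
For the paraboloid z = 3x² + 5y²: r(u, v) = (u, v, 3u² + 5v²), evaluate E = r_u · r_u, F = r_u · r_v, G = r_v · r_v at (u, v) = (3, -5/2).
E = 325;  F = -450;  G = 626

Partials: r_u = (1, 0, 6*u), r_v = (0, 1, 10*v). As functions of (u, v):
  E = r_u · r_u = 36*u^2 + 1,
  F = r_u · r_v = 60*u*v,
  G = r_v · r_v = 100*v^2 + 1.
Evaluating at (u, v) = (3, -5/2): E = 325, F = -450, G = 626.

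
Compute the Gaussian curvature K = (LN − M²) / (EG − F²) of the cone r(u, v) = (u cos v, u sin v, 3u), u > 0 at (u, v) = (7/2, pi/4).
K = 0

Coefficients of the first fundamental form: E = 10, F = 0, G = u^2.
Coefficients of the second fundamental form: L = 0, M = 0, N = 3*sqrt(10)*u^2/(10*Abs(u)).
Assemble K = (LN − M²)/(EG − F²) = 0. At (u, v) = (7/2, pi/4): K = 0.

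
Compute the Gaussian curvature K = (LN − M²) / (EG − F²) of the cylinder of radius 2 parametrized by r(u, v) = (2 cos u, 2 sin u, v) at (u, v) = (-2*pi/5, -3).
K = 0

Coefficients of the first fundamental form: E = 4, F = 0, G = 1.
Coefficients of the second fundamental form: L = -2, M = 0, N = 0.
Assemble K = (LN − M²)/(EG − F²) = 0. At (u, v) = (-2*pi/5, -3): K = 0.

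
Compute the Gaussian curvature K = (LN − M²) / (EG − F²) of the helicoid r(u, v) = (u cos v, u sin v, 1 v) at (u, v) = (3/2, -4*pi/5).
K = -16/169

Coefficients of the first fundamental form: E = 1, F = 0, G = u^2 + 1.
Coefficients of the second fundamental form: L = 0, M = -1/sqrt(u^2 + 1), N = 0.
Assemble K = (LN − M²)/(EG − F²) = -1/(u^2 + 1)^2. At (u, v) = (3/2, -4*pi/5): K = -16/169.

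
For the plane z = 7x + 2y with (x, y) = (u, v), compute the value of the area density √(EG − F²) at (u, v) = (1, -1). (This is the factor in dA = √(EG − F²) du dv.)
√(EG − F²)|_{(1, -1)} = 3*sqrt(6)

E = 50, F = 14, G = 5, so EG − F² = 54. Taking the positive square root: √(EG − F²) = 3*sqrt(6). At (u, v) = (1, -1): 3*sqrt(6).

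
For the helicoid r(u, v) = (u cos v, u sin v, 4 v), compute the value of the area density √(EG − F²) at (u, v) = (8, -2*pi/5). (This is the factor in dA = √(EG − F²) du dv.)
√(EG − F²)|_{(8, -2*pi/5)} = 4*sqrt(5)

E = 1, F = 0, G = u^2 + 16, so EG − F² = u^2 + 16. Taking the positive square root: √(EG − F²) = sqrt(u^2 + 16). At (u, v) = (8, -2*pi/5): 4*sqrt(5).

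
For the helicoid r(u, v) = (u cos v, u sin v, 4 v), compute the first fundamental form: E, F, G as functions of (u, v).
E = 1;  F = 0;  G = u^2 + 16

Compute partials: r_u = (cos(v), sin(v), 0), r_v = (-u*sin(v), u*cos(v), 4). Then
  E = r_u · r_u = 1,
  F = r_u · r_v = 0,
  G = r_v · r_v = u^2 + 16.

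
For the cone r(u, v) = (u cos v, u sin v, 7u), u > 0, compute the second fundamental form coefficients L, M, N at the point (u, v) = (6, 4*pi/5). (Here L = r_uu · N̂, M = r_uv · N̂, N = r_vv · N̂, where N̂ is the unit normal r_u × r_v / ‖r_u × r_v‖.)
L = 0;  M = 0;  N = 21*sqrt(2)/5

Compute the unit normal N̂(u, v) = (-7*sqrt(2)*u*cos(v)/(10*Abs(u)), -7*sqrt(2)*u*sin(v)/(10*Abs(u)), sqrt(2)*u/(10*Abs(u))), and the second partials r_uu, r_uv, r_vv. Take dot products:
  L(u, v) = r_uu · N̂ = 0,
  M(u, v) = r_uv · N̂ = 0,
  N(u, v) = r_vv · N̂ = 7*sqrt(2)*u^2/(10*Abs(u)).
Evaluating at (u, v) = (6, 4*pi/5):
  L = 0, M = 0, N = 21*sqrt(2)/5.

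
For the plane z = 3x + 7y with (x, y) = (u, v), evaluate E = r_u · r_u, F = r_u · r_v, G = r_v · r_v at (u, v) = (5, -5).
E = 10;  F = 21;  G = 50

Partials: r_u = (1, 0, 3), r_v = (0, 1, 7). As functions of (u, v):
  E = r_u · r_u = 10,
  F = r_u · r_v = 21,
  G = r_v · r_v = 50.
Evaluating at (u, v) = (5, -5): E = 10, F = 21, G = 50.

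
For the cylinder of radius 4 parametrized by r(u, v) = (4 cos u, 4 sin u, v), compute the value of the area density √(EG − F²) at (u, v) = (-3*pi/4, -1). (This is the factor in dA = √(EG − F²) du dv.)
√(EG − F²)|_{(-3*pi/4, -1)} = 4

E = 16, F = 0, G = 1, so EG − F² = 16. Taking the positive square root: √(EG − F²) = 4. At (u, v) = (-3*pi/4, -1): 4.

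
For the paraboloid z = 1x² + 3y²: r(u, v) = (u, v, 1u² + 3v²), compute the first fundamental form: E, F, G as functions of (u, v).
E = 4*u^2 + 1;  F = 12*u*v;  G = 36*v^2 + 1

Compute partials: r_u = (1, 0, 2*u), r_v = (0, 1, 6*v). Then
  E = r_u · r_u = 4*u^2 + 1,
  F = r_u · r_v = 12*u*v,
  G = r_v · r_v = 36*v^2 + 1.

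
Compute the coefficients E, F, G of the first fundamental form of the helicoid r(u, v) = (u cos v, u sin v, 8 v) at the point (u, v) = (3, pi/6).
E = 1;  F = 0;  G = 73

Partials: r_u = (cos(v), sin(v), 0), r_v = (-u*sin(v), u*cos(v), 8). As functions of (u, v):
  E = r_u · r_u = 1,
  F = r_u · r_v = 0,
  G = r_v · r_v = u^2 + 64.
Evaluating at (u, v) = (3, pi/6): E = 1, F = 0, G = 73.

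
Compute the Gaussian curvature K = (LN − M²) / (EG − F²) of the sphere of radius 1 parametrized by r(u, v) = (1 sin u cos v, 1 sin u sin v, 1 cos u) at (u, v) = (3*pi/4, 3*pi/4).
K = 1

Coefficients of the first fundamental form: E = 1, F = 0, G = sin(u)^2.
Coefficients of the second fundamental form: L = -sin(u)/Abs(sin(u)), M = 0, N = -sin(u)^3/Abs(sin(u)).
Assemble K = (LN − M²)/(EG − F²) = 1. At (u, v) = (3*pi/4, 3*pi/4): K = 1.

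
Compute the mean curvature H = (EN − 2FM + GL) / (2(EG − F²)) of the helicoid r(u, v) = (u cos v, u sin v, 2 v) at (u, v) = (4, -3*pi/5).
H = 0

With E = 1, F = 0, G = u^2 + 4, L = 0, M = -2/sqrt(u^2 + 4), N = 0, assemble
  H = (EN − 2FM + GL) / (2(EG − F²)) = 0.
At (u, v) = (4, -3*pi/5): H = 0.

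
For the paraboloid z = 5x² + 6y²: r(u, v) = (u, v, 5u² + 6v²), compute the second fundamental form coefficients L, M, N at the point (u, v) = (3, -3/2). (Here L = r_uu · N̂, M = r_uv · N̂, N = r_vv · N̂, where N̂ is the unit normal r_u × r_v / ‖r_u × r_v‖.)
L = 2/7;  M = 0;  N = 12/35

Compute the unit normal N̂(u, v) = (-10*u/sqrt(100*u^2 + 144*v^2 + 1), -12*v/sqrt(100*u^2 + 144*v^2 + 1), 1/sqrt(100*u^2 + 144*v^2 + 1)), and the second partials r_uu, r_uv, r_vv. Take dot products:
  L(u, v) = r_uu · N̂ = 10/sqrt(100*u^2 + 144*v^2 + 1),
  M(u, v) = r_uv · N̂ = 0,
  N(u, v) = r_vv · N̂ = 12/sqrt(100*u^2 + 144*v^2 + 1).
Evaluating at (u, v) = (3, -3/2):
  L = 2/7, M = 0, N = 12/35.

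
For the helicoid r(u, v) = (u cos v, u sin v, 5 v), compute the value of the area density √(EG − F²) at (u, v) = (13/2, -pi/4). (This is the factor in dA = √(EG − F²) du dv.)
√(EG − F²)|_{(13/2, -pi/4)} = sqrt(269)/2

E = 1, F = 0, G = u^2 + 25, so EG − F² = u^2 + 25. Taking the positive square root: √(EG − F²) = sqrt(u^2 + 25). At (u, v) = (13/2, -pi/4): sqrt(269)/2.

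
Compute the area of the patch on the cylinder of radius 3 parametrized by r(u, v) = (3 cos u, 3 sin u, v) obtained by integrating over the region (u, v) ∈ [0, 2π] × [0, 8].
Area = 48*pi

Area = ∫∫ √(EG − F²) du dv with √(EG − F²) = 3. Integrating over [0, 2π] × [0, 8] gives 48*pi.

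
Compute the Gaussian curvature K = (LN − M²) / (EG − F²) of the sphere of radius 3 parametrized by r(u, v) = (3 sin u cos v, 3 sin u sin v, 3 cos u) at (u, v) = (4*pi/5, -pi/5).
K = 1/9

Coefficients of the first fundamental form: E = 9, F = 0, G = 9*sin(u)^2.
Coefficients of the second fundamental form: L = -3*sin(u)/Abs(sin(u)), M = 0, N = -3*sin(u)^3/Abs(sin(u)).
Assemble K = (LN − M²)/(EG − F²) = 1/9. At (u, v) = (4*pi/5, -pi/5): K = 1/9.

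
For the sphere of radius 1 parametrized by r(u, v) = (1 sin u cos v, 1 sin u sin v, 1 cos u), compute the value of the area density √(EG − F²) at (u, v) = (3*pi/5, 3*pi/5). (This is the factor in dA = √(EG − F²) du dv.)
√(EG − F²)|_{(3*pi/5, 3*pi/5)} = sqrt(2*sqrt(5) + 10)/4

E = 1, F = 0, G = sin(u)^2, so EG − F² = sin(u)^2. Taking the positive square root: √(EG − F²) = Abs(sin(u)). At (u, v) = (3*pi/5, 3*pi/5): sqrt(2*sqrt(5) + 10)/4.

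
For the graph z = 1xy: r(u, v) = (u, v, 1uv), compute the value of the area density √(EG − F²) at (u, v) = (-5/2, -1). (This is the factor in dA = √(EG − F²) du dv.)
√(EG − F²)|_{(-5/2, -1)} = sqrt(33)/2

E = v^2 + 1, F = u*v, G = u^2 + 1, so EG − F² = u^2 + v^2 + 1. Taking the positive square root: √(EG − F²) = sqrt(u^2 + v^2 + 1). At (u, v) = (-5/2, -1): sqrt(33)/2.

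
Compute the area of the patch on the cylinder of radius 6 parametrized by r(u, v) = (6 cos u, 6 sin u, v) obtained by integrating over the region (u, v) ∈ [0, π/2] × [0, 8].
Area = 24*pi

Area = ∫∫ √(EG − F²) du dv with √(EG − F²) = 6. Integrating over [0, π/2] × [0, 8] gives 24*pi.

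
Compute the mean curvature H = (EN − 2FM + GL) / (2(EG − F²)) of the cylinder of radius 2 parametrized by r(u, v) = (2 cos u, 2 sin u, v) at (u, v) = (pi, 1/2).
H = -1/4

With E = 4, F = 0, G = 1, L = -2, M = 0, N = 0, assemble
  H = (EN − 2FM + GL) / (2(EG − F²)) = -1/4.
At (u, v) = (pi, 1/2): H = -1/4.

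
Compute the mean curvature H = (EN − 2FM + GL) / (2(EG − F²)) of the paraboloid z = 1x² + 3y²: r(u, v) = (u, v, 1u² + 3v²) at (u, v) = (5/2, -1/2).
H = 88*sqrt(35)/1225

With E = 4*u^2 + 1, F = 12*u*v, G = 36*v^2 + 1, L = 2/sqrt(4*u^2 + 36*v^2 + 1), M = 0, N = 6/sqrt(4*u^2 + 36*v^2 + 1), assemble
  H = (EN − 2FM + GL) / (2(EG − F²)) = 4*(3*u^2 + 9*v^2 + 1)/(4*u^2 + 36*v^2 + 1)^(3/2).
At (u, v) = (5/2, -1/2): H = 88*sqrt(35)/1225.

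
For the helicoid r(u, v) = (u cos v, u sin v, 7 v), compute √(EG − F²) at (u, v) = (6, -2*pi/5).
√(EG − F²)|_{(6, -2*pi/5)} = sqrt(85)

E = 1, F = 0, G = u^2 + 49; EG − F² = u^2 + 49; √(EG − F²) = sqrt(u^2 + 49). At the given point: sqrt(85).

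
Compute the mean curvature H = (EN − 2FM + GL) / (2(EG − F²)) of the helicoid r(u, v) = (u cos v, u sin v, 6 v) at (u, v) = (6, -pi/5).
H = 0

With E = 1, F = 0, G = u^2 + 36, L = 0, M = -6/sqrt(u^2 + 36), N = 0, assemble
  H = (EN − 2FM + GL) / (2(EG − F²)) = 0.
At (u, v) = (6, -pi/5): H = 0.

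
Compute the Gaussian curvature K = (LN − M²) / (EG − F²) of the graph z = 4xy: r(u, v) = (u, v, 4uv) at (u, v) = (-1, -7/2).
K = -16/45369

Coefficients of the first fundamental form: E = 16*v^2 + 1, F = 16*u*v, G = 16*u^2 + 1.
Coefficients of the second fundamental form: L = 0, M = 4/sqrt(16*u^2 + 16*v^2 + 1), N = 0.
Assemble K = (LN − M²)/(EG − F²) = -16/(256*u^4 + 512*u^2*v^2 + 32*u^2 + 256*v^4 + 32*v^2 + 1). At (u, v) = (-1, -7/2): K = -16/45369.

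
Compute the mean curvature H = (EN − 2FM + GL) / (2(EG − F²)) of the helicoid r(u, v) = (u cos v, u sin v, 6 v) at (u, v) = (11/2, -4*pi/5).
H = 0

With E = 1, F = 0, G = u^2 + 36, L = 0, M = -6/sqrt(u^2 + 36), N = 0, assemble
  H = (EN − 2FM + GL) / (2(EG − F²)) = 0.
At (u, v) = (11/2, -4*pi/5): H = 0.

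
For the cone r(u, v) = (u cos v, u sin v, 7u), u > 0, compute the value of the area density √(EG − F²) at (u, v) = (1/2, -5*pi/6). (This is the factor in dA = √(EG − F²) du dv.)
√(EG − F²)|_{(1/2, -5*pi/6)} = 5*sqrt(2)/2

E = 50, F = 0, G = u^2, so EG − F² = 50*u^2. Taking the positive square root: √(EG − F²) = 5*sqrt(2)*Abs(u). At (u, v) = (1/2, -5*pi/6): 5*sqrt(2)/2.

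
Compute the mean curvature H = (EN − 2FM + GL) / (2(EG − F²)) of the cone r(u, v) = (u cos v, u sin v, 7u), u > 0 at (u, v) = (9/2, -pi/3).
H = 7*sqrt(2)/90

With E = 50, F = 0, G = u^2, L = 0, M = 0, N = 7*sqrt(2)*u^2/(10*Abs(u)), assemble
  H = (EN − 2FM + GL) / (2(EG − F²)) = 7*sqrt(2)/(20*Abs(u)).
At (u, v) = (9/2, -pi/3): H = 7*sqrt(2)/90.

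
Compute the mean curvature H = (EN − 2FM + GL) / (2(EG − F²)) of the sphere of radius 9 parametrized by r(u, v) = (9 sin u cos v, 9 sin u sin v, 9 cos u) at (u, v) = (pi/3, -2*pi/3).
H = -1/9

With E = 81, F = 0, G = 81*sin(u)^2, L = -9*sin(u)/Abs(sin(u)), M = 0, N = -9*sin(u)^3/Abs(sin(u)), assemble
  H = (EN − 2FM + GL) / (2(EG − F²)) = -sin(u)/(9*Abs(sin(u))).
At (u, v) = (pi/3, -2*pi/3): H = -1/9.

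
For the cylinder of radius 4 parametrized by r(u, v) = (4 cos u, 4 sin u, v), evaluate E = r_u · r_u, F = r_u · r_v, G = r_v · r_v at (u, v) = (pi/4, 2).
E = 16;  F = 0;  G = 1

Partials: r_u = (-4*sin(u), 4*cos(u), 0), r_v = (0, 0, 1). As functions of (u, v):
  E = r_u · r_u = 16,
  F = r_u · r_v = 0,
  G = r_v · r_v = 1.
Evaluating at (u, v) = (pi/4, 2): E = 16, F = 0, G = 1.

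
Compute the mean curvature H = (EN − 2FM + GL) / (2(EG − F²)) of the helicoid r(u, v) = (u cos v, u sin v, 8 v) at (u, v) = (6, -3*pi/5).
H = 0

With E = 1, F = 0, G = u^2 + 64, L = 0, M = -8/sqrt(u^2 + 64), N = 0, assemble
  H = (EN − 2FM + GL) / (2(EG − F²)) = 0.
At (u, v) = (6, -3*pi/5): H = 0.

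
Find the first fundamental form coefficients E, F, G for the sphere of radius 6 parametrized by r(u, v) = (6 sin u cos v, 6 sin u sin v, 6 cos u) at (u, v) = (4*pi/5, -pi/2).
E = 36;  F = 0;  G = 45/2 - 9*sqrt(5)/2

Partials: r_u = (6*cos(u)*cos(v), 6*sin(v)*cos(u), -6*sin(u)), r_v = (-6*sin(u)*sin(v), 6*sin(u)*cos(v), 0). As functions of (u, v):
  E = r_u · r_u = 36,
  F = r_u · r_v = 0,
  G = r_v · r_v = 36*sin(u)^2.
Evaluating at (u, v) = (4*pi/5, -pi/2): E = 36, F = 0, G = 45/2 - 9*sqrt(5)/2.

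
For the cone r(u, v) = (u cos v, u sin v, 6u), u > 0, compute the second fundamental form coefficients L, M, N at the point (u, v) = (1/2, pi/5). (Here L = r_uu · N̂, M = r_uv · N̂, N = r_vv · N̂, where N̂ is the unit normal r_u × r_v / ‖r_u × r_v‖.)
L = 0;  M = 0;  N = 3*sqrt(37)/37

Compute the unit normal N̂(u, v) = (-6*sqrt(37)*u*cos(v)/(37*Abs(u)), -6*sqrt(37)*u*sin(v)/(37*Abs(u)), sqrt(37)*u/(37*Abs(u))), and the second partials r_uu, r_uv, r_vv. Take dot products:
  L(u, v) = r_uu · N̂ = 0,
  M(u, v) = r_uv · N̂ = 0,
  N(u, v) = r_vv · N̂ = 6*sqrt(37)*u^2/(37*Abs(u)).
Evaluating at (u, v) = (1/2, pi/5):
  L = 0, M = 0, N = 3*sqrt(37)/37.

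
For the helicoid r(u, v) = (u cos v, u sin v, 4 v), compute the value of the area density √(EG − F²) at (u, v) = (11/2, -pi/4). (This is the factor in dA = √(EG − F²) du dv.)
√(EG − F²)|_{(11/2, -pi/4)} = sqrt(185)/2

E = 1, F = 0, G = u^2 + 16, so EG − F² = u^2 + 16. Taking the positive square root: √(EG − F²) = sqrt(u^2 + 16). At (u, v) = (11/2, -pi/4): sqrt(185)/2.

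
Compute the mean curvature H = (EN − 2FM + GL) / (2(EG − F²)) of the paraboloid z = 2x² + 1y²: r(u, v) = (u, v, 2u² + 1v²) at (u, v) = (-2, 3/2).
H = 85*sqrt(74)/5476

With E = 16*u^2 + 1, F = 8*u*v, G = 4*v^2 + 1, L = 4/sqrt(16*u^2 + 4*v^2 + 1), M = 0, N = 2/sqrt(16*u^2 + 4*v^2 + 1), assemble
  H = (EN − 2FM + GL) / (2(EG − F²)) = (16*u^2 + 8*v^2 + 3)/(16*u^2 + 4*v^2 + 1)^(3/2).
At (u, v) = (-2, 3/2): H = 85*sqrt(74)/5476.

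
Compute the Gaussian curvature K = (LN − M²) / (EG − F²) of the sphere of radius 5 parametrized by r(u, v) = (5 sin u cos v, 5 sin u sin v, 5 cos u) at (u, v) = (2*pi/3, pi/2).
K = 1/25

Coefficients of the first fundamental form: E = 25, F = 0, G = 25*sin(u)^2.
Coefficients of the second fundamental form: L = -5*sin(u)/Abs(sin(u)), M = 0, N = -5*sin(u)^3/Abs(sin(u)).
Assemble K = (LN − M²)/(EG − F²) = 1/25. At (u, v) = (2*pi/3, pi/2): K = 1/25.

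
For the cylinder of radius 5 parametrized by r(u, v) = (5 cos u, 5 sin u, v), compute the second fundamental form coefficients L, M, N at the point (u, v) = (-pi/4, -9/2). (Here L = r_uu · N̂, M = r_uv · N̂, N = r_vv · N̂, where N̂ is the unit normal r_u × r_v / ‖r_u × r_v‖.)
L = -5;  M = 0;  N = 0

Compute the unit normal N̂(u, v) = (cos(u), sin(u), 0), and the second partials r_uu, r_uv, r_vv. Take dot products:
  L(u, v) = r_uu · N̂ = -5,
  M(u, v) = r_uv · N̂ = 0,
  N(u, v) = r_vv · N̂ = 0.
Evaluating at (u, v) = (-pi/4, -9/2):
  L = -5, M = 0, N = 0.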